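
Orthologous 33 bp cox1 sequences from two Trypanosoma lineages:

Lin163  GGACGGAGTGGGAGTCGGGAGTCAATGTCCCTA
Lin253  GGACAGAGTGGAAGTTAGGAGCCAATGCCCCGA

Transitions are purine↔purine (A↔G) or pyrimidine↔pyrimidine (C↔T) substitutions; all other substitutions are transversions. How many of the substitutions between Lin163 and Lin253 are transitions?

6

The sequences differ at positions 5 (G/A, transition), 12 (G/A, transition), 16 (C/T, transition), 17 (G/A, transition), 22 (T/C, transition), 28 (T/C, transition), 32 (T/G, transversion).
Of the 7 differences, 6 transitions and 1 transversion, so the answer is 6.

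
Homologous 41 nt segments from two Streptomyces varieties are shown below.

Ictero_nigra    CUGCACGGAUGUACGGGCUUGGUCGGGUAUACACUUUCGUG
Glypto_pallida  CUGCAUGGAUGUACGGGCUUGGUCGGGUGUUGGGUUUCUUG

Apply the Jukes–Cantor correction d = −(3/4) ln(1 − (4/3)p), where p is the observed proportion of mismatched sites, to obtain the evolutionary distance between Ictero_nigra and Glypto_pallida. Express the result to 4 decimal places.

Mismatches occur at site 6 (C→U), site 29 (A→G), site 31 (A→U), site 32 (C→G), site 33 (A→G), site 34 (C→G), site 39 (G→U).
p = 7/41 = 0.170732.
d = −0.75 · ln(1 − (4/3)·0.170732) = −0.75 · ln(0.772357) = −0.75 · (-0.258308) = 0.1937.

0.1937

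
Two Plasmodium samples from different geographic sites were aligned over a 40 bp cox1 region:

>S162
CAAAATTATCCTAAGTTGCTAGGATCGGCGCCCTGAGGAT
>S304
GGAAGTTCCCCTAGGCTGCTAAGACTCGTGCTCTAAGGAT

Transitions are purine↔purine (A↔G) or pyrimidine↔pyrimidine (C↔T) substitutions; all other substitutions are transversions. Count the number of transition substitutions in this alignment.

11

Mismatches occur at site 1 (C↔G, transversion), site 2 (A↔G, transition), site 5 (A↔G, transition), site 8 (A↔C, transversion), site 9 (T↔C, transition), site 14 (A↔G, transition), site 16 (T↔C, transition), site 22 (G↔A, transition), site 25 (T↔C, transition), site 26 (C↔T, transition), site 27 (G↔C, transversion), site 29 (C↔T, transition), site 32 (C↔T, transition), site 35 (G↔A, transition).
Of the 14 differences, 11 transitions and 3 transversions, so the answer is 11.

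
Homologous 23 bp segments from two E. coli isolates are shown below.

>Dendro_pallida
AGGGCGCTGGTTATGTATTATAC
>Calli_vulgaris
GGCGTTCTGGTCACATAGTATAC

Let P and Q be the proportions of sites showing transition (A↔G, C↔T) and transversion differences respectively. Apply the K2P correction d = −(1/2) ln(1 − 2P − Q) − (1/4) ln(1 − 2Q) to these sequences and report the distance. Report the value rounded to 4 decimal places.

0.4920

Mismatches occur at site 1 (A/G, transition), site 3 (G/C, transversion), site 5 (C/T, transition), site 6 (G/T, transversion), site 12 (T/C, transition), site 14 (T/C, transition), site 15 (G/A, transition), site 18 (T/G, transversion).
Of the 8 differences, 5 transitions and 3 transversions over 23 sites: P = 5/23 = 0.217391, Q = 3/23 = 0.130435.
d = −0.5·ln(0.434783) − 0.25·ln(0.739130) = −0.5·(-0.832908) − 0.25·(-0.302281) = 0.4920.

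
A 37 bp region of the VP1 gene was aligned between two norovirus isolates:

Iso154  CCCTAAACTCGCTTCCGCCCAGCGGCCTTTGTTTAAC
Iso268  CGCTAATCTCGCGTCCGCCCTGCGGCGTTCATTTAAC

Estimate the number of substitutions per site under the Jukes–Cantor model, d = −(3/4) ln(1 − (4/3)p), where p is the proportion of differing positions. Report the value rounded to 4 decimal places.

0.2180

Differing sites — 2:C/G; 7:A/T; 13:T/G; 21:A/T; 27:C/G; 30:T/C; 31:G/A.
p = 7/37 = 0.189189.
d = −0.75 · ln(1 − (4/3)·0.189189) = −0.75 · ln(0.747748) = −0.75 · (-0.290689) = 0.2180.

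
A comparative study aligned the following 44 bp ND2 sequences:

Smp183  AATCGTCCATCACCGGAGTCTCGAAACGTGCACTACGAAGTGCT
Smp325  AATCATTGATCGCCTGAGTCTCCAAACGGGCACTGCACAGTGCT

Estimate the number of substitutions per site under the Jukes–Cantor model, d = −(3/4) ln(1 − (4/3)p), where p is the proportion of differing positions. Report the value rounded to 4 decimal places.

The sequences differ at positions 5 (G/A), 7 (C/T), 8 (C/G), 12 (A/G), 15 (G/T), 23 (G/C), 29 (T/G), 35 (A/G), 37 (G/A), 38 (A/C).
p = 10/44 = 0.227273.
d = −0.75 · ln(1 − (4/3)·0.227273) = −0.75 · ln(0.696969) = −0.75 · (-0.361014) = 0.2708.

0.2708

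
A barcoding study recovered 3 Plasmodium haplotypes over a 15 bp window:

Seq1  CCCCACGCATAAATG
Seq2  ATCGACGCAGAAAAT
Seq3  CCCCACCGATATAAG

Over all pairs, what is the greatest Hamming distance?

8

Pairwise Hamming distances:
  Seq1 vs Seq2: 6
  Seq1 vs Seq3: 4
  Seq2 vs Seq3: 8
The largest is 8, between Seq2 and Seq3.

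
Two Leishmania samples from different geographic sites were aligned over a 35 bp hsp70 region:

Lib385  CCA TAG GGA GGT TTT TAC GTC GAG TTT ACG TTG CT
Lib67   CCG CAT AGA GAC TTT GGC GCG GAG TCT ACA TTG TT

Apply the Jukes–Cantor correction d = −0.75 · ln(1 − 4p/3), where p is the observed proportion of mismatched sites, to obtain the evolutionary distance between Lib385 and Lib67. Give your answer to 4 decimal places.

0.5128

Differing sites — 3:A/G; 4:T/C; 6:G/T; 7:G/A; 11:G/A; 12:T/C; 16:T/G; 17:A/G; 20:T/C; 21:C/G; 26:T/C; 30:G/A; 34:C/T.
p = 13/35 = 0.371429.
d = −0.75 · ln(1 − (4/3)·0.371429) = −0.75 · ln(0.504761) = −0.75 · (-0.683670) = 0.5128.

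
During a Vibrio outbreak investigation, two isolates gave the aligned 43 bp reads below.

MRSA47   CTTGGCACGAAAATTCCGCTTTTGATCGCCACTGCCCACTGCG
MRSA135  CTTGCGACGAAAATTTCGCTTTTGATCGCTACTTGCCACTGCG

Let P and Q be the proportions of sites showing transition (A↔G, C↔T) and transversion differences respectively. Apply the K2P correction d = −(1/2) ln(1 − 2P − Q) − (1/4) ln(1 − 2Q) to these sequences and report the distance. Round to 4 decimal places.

The sequences differ at positions 5 (G/C, transversion), 6 (C/G, transversion), 16 (C/T, transition), 30 (C/T, transition), 34 (G/T, transversion), 35 (C/G, transversion).
Of the 6 differences, 2 transitions and 4 transversions over 43 sites: P = 2/43 = 0.046512, Q = 4/43 = 0.093023.
d = −0.5·ln(0.813953) − 0.25·ln(0.813954) = −0.5·(-0.205853) − 0.25·(-0.205851) = 0.1544.

0.1544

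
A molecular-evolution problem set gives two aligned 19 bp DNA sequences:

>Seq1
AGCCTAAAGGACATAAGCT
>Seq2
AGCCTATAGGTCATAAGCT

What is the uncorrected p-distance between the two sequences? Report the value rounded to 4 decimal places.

0.1053

Mismatches occur at site 7 (A/T), site 11 (A/T).
There are 2 differences over 19 sites, so p = 2/19 = 0.1053.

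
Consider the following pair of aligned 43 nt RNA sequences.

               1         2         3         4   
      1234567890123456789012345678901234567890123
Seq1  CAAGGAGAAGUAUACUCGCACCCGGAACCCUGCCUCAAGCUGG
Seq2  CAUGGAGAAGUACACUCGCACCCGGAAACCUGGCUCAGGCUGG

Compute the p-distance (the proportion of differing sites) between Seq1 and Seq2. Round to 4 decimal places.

The sequences differ at positions 3 (A/U), 13 (U/C), 28 (C/A), 33 (C/G), 38 (A/G).
There are 5 differences over 43 sites, so p = 5/43 = 0.1163.

0.1163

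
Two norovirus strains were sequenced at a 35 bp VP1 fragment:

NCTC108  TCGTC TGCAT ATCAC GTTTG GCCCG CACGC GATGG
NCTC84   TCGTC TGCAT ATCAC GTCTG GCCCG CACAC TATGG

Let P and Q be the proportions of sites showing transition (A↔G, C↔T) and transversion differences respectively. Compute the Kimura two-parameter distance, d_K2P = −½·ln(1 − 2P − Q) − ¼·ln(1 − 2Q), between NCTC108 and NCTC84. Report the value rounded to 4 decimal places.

0.0918

Differing sites — 18:T/C (Ti); 29:G/A (Ti); 31:G/T (Tv).
Of the 3 differences, 2 transitions and 1 transversion over 35 sites: P = 2/35 = 0.057143, Q = 1/35 = 0.028571.
d = −0.5·ln(0.857143) − 0.25·ln(0.942858) = −0.5·(-0.154151) − 0.25·(-0.058840) = 0.0918.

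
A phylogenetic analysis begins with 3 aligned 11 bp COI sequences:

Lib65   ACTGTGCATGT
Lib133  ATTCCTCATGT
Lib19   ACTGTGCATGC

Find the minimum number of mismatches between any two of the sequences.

1

Pairwise Hamming distances:
  Lib65 vs Lib133: 4
  Lib65 vs Lib19: 1
  Lib133 vs Lib19: 5
The smallest is 1, between Lib65 and Lib19.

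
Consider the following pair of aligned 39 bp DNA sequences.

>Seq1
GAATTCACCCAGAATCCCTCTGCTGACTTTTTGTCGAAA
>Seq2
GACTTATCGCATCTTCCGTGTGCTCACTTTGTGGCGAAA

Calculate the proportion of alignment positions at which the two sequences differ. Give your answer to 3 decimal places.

0.308

Mismatches occur at site 3 (A↔C), site 6 (C↔A), site 7 (A↔T), site 9 (C↔G), site 12 (G↔T), site 13 (A↔C), site 14 (A↔T), site 18 (C↔G), site 20 (C↔G), site 25 (G↔C), site 31 (T↔G), site 34 (T↔G).
There are 12 differences over 39 sites, so p = 12/39 = 0.308.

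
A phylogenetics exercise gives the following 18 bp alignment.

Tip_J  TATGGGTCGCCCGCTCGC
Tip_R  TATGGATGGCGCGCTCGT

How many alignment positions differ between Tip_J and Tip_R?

Differing sites — 6:G/A; 8:C/G; 11:C/G; 18:C/T.
That gives 4 mismatches out of 18 aligned sites, so the Hamming distance is 4.

4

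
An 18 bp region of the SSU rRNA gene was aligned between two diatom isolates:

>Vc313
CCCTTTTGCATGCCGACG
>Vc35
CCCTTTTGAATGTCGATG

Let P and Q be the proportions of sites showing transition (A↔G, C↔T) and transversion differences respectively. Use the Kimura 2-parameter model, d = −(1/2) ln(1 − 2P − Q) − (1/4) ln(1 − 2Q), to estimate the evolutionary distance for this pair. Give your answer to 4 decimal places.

Differing sites — 9:C/A (Tv); 13:C/T (Ti); 17:C/T (Ti).
Of the 3 differences, 2 transitions and 1 transversion over 18 sites: P = 2/18 = 0.111111, Q = 1/18 = 0.055556.
d = −0.5·ln(0.722222) − 0.25·ln(0.888888) = −0.5·(-0.325423) − 0.25·(-0.117784) = 0.1922.

0.1922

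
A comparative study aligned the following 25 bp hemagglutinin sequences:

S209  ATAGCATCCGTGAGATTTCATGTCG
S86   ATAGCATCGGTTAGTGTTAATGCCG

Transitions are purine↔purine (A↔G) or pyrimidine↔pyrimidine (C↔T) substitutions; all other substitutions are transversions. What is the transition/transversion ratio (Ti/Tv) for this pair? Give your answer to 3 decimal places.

The sequences differ at positions 9 (C/G, transversion), 12 (G/T, transversion), 15 (A/T, transversion), 16 (T/G, transversion), 19 (C/A, transversion), 23 (T/C, transition).
Of the 6 differences, 1 transition and 5 transversions, so Ti/Tv = 1/5 = 0.200.

0.200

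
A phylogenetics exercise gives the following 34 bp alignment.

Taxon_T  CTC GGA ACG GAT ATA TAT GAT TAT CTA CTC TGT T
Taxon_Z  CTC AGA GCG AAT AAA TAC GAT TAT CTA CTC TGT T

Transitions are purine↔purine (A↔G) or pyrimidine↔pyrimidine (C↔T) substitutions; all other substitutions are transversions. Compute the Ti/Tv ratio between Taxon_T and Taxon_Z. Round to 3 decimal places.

Differing sites — 4:G/A (Ti); 7:A/G (Ti); 10:G/A (Ti); 14:T/A (Tv); 18:T/C (Ti).
Of the 5 differences, 4 transitions and 1 transversion, so Ti/Tv = 4/1 = 4.000.

4.000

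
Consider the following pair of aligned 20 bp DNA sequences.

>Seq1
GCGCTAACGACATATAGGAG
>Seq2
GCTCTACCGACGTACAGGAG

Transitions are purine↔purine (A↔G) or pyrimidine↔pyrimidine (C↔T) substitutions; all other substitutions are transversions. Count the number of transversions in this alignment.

The sequences differ at positions 3 (G/T, transversion), 7 (A/C, transversion), 12 (A/G, transition), 15 (T/C, transition).
Of the 4 differences, 2 transitions and 2 transversions, so the answer is 2.

2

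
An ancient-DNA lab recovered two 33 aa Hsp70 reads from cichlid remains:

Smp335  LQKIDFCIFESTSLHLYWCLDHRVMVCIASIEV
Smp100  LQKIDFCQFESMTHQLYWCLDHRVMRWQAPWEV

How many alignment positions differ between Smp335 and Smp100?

10

Differing sites — 8:I/Q; 12:T/M; 13:S/T; 14:L/H; 15:H/Q; 26:V/R; 27:C/W; 28:I/Q; 30:S/P; 31:I/W.
That gives 10 mismatches out of 33 aligned sites, so the Hamming distance is 10.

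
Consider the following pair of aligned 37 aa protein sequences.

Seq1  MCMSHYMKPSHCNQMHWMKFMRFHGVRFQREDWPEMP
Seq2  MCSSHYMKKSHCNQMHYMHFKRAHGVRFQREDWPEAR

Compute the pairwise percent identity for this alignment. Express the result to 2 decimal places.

78.38%

The sequences differ at positions 3 (M/S), 9 (P/K), 17 (W/Y), 19 (K/H), 21 (M/K), 23 (F/A), 36 (M/A), 37 (P/R).
29 of the 37 sites match, so the percent identity is 29/37 × 100 = 78.38%.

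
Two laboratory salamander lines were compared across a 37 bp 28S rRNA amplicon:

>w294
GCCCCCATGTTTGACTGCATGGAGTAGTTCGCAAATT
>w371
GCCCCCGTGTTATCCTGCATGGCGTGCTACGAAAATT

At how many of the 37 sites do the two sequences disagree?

Mismatches occur at site 7 (A↔G), site 12 (T↔A), site 13 (G↔T), site 14 (A↔C), site 23 (A↔C), site 26 (A↔G), site 27 (G↔C), site 29 (T↔A), site 32 (C↔A).
That gives 9 mismatches out of 37 aligned sites, so the Hamming distance is 9.

9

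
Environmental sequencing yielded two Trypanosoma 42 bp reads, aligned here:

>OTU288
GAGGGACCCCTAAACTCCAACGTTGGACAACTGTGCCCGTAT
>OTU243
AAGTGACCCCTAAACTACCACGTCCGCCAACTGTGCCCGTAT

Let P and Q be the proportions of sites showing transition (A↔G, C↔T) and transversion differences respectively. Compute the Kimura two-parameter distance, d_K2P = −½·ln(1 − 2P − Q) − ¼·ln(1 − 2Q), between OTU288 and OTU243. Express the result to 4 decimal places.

0.1886

Differing sites — 1:G/A (Ti); 4:G/T (Tv); 17:C/A (Tv); 19:A/C (Tv); 24:T/C (Ti); 25:G/C (Tv); 27:A/C (Tv).
Of the 7 differences, 2 transitions and 5 transversions over 42 sites: P = 2/42 = 0.047619, Q = 5/42 = 0.119048.
d = −0.5·ln(0.785714) − 0.25·ln(0.761904) = −0.5·(-0.241162) − 0.25·(-0.271935) = 0.1886.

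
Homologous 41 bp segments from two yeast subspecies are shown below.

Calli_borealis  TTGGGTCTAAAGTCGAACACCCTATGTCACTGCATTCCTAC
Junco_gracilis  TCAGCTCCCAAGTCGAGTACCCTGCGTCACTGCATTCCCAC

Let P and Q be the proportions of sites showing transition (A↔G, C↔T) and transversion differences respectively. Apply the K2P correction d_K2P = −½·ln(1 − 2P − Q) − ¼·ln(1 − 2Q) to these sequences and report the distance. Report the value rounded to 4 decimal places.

0.3147

Mismatches occur at site 2 (T→C, transition), site 3 (G→A, transition), site 5 (G→C, transversion), site 8 (T→C, transition), site 9 (A→C, transversion), site 17 (A→G, transition), site 18 (C→T, transition), site 24 (A→G, transition), site 25 (T→C, transition), site 39 (T→C, transition).
Of the 10 differences, 8 transitions and 2 transversions over 41 sites: P = 8/41 = 0.195122, Q = 2/41 = 0.048780.
d = −0.5·ln(0.560976) − 0.25·ln(0.902440) = −0.5·(-0.578077) − 0.25·(-0.102653) = 0.3147.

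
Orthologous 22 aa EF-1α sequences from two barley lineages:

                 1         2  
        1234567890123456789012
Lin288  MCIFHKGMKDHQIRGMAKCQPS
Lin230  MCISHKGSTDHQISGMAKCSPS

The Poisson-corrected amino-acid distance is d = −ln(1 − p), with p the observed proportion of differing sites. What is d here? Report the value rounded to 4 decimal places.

0.2578

The sequences differ at positions 4 (F/S), 8 (M/S), 9 (K/T), 14 (R/S), 20 (Q/S).
p = 5/22 = 0.227273.
d = −ln(1 − 0.227273) = −ln(0.772727) = 0.2578.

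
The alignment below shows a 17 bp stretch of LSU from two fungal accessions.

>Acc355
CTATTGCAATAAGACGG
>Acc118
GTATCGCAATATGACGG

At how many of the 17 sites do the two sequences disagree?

Differing sites — 1:C/G; 5:T/C; 12:A/T.
That gives 3 mismatches out of 17 aligned sites, so the Hamming distance is 3.

3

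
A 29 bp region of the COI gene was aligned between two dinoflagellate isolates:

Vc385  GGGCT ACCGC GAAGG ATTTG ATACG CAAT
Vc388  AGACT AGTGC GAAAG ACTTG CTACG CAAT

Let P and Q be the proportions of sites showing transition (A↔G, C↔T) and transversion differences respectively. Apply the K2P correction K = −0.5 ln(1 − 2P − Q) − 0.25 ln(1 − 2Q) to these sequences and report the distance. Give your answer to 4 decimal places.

0.3041

Differing sites — 1:G/A (Ti); 3:G/A (Ti); 7:C/G (Tv); 8:C/T (Ti); 14:G/A (Ti); 17:T/C (Ti); 21:A/C (Tv).
Of the 7 differences, 5 transitions and 2 transversions over 29 sites: P = 5/29 = 0.172414, Q = 2/29 = 0.068966.
d = −0.5·ln(0.586206) − 0.25·ln(0.862068) = −0.5·(-0.534084) − 0.25·(-0.148421) = 0.3041.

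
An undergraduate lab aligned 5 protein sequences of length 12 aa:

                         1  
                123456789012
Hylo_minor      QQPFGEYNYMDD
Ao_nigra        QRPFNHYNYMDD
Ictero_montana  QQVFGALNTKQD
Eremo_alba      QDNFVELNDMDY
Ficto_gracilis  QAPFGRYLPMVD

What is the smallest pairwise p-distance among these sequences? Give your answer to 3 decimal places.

0.250

Pairwise Hamming distances:
  Hylo_minor vs Ao_nigra: 3
  Hylo_minor vs Ictero_montana: 6
  Hylo_minor vs Eremo_alba: 6
  Hylo_minor vs Ficto_gracilis: 5
  Ao_nigra vs Ictero_montana: 8
  Ao_nigra vs Eremo_alba: 7
  Ao_nigra vs Ficto_gracilis: 6
  Ictero_montana vs Eremo_alba: 8
  Ictero_montana vs Ficto_gracilis: 8
  Eremo_alba vs Ficto_gracilis: 9
The smallest is 3 mismatches, between Hylo_minor and Ao_nigra; p = 3/12 = 0.250.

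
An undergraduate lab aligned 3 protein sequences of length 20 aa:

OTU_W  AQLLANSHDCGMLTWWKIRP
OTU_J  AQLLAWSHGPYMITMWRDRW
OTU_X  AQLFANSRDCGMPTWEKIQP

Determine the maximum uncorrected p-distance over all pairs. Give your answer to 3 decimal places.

Pairwise Hamming distances:
  OTU_W vs OTU_J: 9
  OTU_W vs OTU_X: 5
  OTU_J vs OTU_X: 13
The largest is 13 mismatches, between OTU_J and OTU_X; p = 13/20 = 0.650.

0.650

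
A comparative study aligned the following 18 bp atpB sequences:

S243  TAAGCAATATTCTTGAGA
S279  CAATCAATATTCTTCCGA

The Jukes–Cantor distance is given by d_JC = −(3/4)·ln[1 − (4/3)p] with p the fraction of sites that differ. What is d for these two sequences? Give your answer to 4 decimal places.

Differing sites — 1:T/C; 4:G/T; 15:G/C; 16:A/C.
p = 4/18 = 0.222222.
d = −0.75 · ln(1 − (4/3)·0.222222) = −0.75 · ln(0.703704) = −0.75 · (-0.351397) = 0.2635.

0.2635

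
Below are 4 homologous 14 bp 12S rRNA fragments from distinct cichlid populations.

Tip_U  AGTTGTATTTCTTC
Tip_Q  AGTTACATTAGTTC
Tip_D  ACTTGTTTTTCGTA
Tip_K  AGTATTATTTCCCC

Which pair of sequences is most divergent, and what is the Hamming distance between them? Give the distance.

8

Pairwise Hamming distances:
  Tip_U vs Tip_Q: 4
  Tip_U vs Tip_D: 4
  Tip_U vs Tip_K: 4
  Tip_Q vs Tip_D: 8
  Tip_Q vs Tip_K: 7
  Tip_D vs Tip_K: 7
The largest is 8, between Tip_Q and Tip_D.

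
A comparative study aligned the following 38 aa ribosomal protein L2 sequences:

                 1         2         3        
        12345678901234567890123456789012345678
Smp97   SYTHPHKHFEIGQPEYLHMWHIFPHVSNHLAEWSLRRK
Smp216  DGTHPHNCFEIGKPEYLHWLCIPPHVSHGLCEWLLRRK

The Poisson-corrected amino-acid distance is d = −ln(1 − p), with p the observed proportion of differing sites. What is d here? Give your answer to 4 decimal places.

The sequences differ at positions 1 (S/D), 2 (Y/G), 7 (K/N), 8 (H/C), 13 (Q/K), 19 (M/W), 20 (W/L), 21 (H/C), 23 (F/P), 28 (N/H), 29 (H/G), 31 (A/C), 34 (S/L).
p = 13/38 = 0.342105.
d = −ln(1 − 0.342105) = −ln(0.657895) = 0.4187.

0.4187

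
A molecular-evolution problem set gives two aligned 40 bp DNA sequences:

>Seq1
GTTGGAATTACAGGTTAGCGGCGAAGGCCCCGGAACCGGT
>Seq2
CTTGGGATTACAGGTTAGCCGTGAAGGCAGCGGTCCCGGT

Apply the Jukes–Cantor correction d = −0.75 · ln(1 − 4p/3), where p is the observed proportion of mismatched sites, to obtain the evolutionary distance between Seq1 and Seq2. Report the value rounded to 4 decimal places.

Differing sites — 1:G/C; 6:A/G; 20:G/C; 22:C/T; 29:C/A; 30:C/G; 34:A/T; 35:A/C.
p = 8/40 = 0.200000.
d = −0.75 · ln(1 − (4/3)·0.200000) = −0.75 · ln(0.733333) = −0.75 · (-0.310155) = 0.2326.

0.2326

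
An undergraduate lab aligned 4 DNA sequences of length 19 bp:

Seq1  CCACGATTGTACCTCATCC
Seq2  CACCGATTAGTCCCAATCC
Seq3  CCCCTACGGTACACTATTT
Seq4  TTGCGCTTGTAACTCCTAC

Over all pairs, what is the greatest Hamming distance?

Pairwise Hamming distances:
  Seq1 vs Seq2: 7
  Seq1 vs Seq3: 9
  Seq1 vs Seq4: 7
  Seq2 vs Seq3: 11
  Seq2 vs Seq4: 12
  Seq3 vs Seq4: 14
The largest is 14, between Seq3 and Seq4.

14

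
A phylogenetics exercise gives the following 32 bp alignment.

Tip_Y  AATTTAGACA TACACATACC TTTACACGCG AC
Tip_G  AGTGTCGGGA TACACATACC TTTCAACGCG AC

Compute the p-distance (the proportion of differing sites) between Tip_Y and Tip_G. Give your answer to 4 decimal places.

Differing sites — 2:A/G; 4:T/G; 6:A/C; 8:A/G; 9:C/G; 24:A/C; 25:C/A.
There are 7 differences over 32 sites, so p = 7/32 = 0.2188.

0.2188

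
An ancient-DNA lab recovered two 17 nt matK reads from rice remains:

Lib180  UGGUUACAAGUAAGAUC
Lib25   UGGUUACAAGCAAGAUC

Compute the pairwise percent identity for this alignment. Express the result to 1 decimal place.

94.1%

A single mismatch occurs at site 11 (U→C).
16 of the 17 sites match, so the percent identity is 16/17 × 100 = 94.1%.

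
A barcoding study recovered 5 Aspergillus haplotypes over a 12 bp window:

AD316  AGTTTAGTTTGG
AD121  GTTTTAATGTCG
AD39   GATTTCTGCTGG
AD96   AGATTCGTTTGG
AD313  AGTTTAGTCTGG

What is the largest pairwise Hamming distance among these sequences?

Pairwise Hamming distances:
  AD316 vs AD121: 5
  AD316 vs AD39: 6
  AD316 vs AD96: 2
  AD316 vs AD313: 1
  AD121 vs AD39: 6
  AD121 vs AD96: 7
  AD121 vs AD313: 5
  AD39 vs AD96: 6
  AD39 vs AD313: 5
  AD96 vs AD313: 3
The largest is 7, between AD121 and AD96.

7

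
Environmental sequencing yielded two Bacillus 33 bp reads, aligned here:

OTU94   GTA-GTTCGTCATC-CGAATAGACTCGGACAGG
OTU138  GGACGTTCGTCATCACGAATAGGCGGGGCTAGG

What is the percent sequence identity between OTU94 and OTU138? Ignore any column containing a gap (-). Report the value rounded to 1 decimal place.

Excluding the 2 gap columns leaves 31 comparable sites.
The sequences differ at positions 2 (T/G), 23 (A/G), 25 (T/G), 26 (C/G), 29 (A/C), 30 (C/T).
25 of the 31 comparable sites match, so the percent identity is 25/31 × 100 = 80.6%.

80.6%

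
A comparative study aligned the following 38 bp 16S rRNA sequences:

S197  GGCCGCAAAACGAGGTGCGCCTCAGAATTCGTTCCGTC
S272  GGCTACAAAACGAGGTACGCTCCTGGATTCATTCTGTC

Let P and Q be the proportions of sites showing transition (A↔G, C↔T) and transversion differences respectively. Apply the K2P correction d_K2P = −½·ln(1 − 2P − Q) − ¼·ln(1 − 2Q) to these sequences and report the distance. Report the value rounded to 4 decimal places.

Mismatches occur at site 4 (C↔T, transition), site 5 (G↔A, transition), site 17 (G↔A, transition), site 21 (C↔T, transition), site 22 (T↔C, transition), site 24 (A↔T, transversion), site 26 (A↔G, transition), site 31 (G↔A, transition), site 35 (C↔T, transition).
Of the 9 differences, 8 transitions and 1 transversion over 38 sites: P = 8/38 = 0.210526, Q = 1/38 = 0.026316.
d = −0.5·ln(0.552632) − 0.25·ln(0.947368) = −0.5·(-0.593063) − 0.25·(-0.054068) = 0.3100.

0.3100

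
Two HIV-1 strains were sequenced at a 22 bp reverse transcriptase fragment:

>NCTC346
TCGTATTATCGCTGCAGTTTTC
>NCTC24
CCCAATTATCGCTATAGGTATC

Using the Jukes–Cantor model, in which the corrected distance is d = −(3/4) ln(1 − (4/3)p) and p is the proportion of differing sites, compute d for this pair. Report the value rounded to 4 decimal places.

Differing sites — 1:T/C; 3:G/C; 4:T/A; 14:G/A; 15:C/T; 18:T/G; 20:T/A.
p = 7/22 = 0.318182.
d = −0.75 · ln(1 − (4/3)·0.318182) = −0.75 · ln(0.575757) = −0.75 · (-0.552070) = 0.4141.

0.4141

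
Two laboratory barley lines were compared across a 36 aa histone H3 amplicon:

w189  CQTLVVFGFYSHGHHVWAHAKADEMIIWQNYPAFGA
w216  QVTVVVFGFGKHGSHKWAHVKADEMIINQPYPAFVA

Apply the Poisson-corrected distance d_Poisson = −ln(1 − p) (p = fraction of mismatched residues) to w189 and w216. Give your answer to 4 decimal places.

0.3646

Differing sites — 1:C/Q; 2:Q/V; 4:L/V; 10:Y/G; 11:S/K; 14:H/S; 16:V/K; 20:A/V; 28:W/N; 30:N/P; 35:G/V.
p = 11/36 = 0.305556.
d = −ln(1 − 0.305556) = −ln(0.694444) = 0.3646.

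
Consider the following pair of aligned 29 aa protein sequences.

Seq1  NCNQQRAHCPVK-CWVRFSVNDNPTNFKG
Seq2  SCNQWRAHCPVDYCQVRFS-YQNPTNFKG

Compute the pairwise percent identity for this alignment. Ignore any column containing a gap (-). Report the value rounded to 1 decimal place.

Excluding the 2 gap columns leaves 27 comparable sites.
The sequences differ at positions 1 (N/S), 5 (Q/W), 12 (K/D), 15 (W/Q), 21 (N/Y), 22 (D/Q).
21 of the 27 comparable sites match, so the percent identity is 21/27 × 100 = 77.8%.

77.8%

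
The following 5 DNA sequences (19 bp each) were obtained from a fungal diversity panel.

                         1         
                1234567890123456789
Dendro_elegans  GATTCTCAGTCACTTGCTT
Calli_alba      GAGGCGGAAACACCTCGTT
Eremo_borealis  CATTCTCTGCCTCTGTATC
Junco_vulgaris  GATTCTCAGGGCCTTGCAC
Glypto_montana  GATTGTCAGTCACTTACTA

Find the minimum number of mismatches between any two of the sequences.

Pairwise Hamming distances:
  Dendro_elegans vs Calli_alba: 9
  Dendro_elegans vs Eremo_borealis: 8
  Dendro_elegans vs Junco_vulgaris: 5
  Dendro_elegans vs Glypto_montana: 3
  Calli_alba vs Eremo_borealis: 14
  Calli_alba vs Junco_vulgaris: 13
  Calli_alba vs Glypto_montana: 11
  Eremo_borealis vs Junco_vulgaris: 9
  Eremo_borealis vs Glypto_montana: 9
  Junco_vulgaris vs Glypto_montana: 7
The smallest is 3, between Dendro_elegans and Glypto_montana.

3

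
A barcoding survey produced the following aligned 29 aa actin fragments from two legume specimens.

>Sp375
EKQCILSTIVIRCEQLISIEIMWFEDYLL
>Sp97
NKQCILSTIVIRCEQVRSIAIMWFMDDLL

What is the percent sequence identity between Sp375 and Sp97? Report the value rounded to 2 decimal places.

Differing sites — 1:E/N; 16:L/V; 17:I/R; 20:E/A; 25:E/M; 27:Y/D.
23 of the 29 sites match, so the percent identity is 23/29 × 100 = 79.31%.

79.31%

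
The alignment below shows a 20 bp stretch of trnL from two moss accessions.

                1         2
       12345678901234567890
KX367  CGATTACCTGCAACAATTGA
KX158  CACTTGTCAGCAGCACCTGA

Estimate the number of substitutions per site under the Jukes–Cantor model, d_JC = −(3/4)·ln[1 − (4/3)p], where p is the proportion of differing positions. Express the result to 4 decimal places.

0.5716

Mismatches occur at site 2 (G→A), site 3 (A→C), site 6 (A→G), site 7 (C→T), site 9 (T→A), site 13 (A→G), site 16 (A→C), site 17 (T→C).
p = 8/20 = 0.400000.
d = −0.75 · ln(1 − (4/3)·0.400000) = −0.75 · ln(0.466667) = −0.75 · (-0.762139) = 0.5716.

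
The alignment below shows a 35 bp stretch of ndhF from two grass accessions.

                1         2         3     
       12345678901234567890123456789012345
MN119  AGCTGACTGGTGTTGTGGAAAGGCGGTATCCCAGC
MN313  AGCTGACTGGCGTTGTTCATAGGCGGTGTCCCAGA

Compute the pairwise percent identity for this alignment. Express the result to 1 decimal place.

82.9%

Mismatches occur at site 11 (T→C), site 17 (G→T), site 18 (G→C), site 20 (A→T), site 28 (A→G), site 35 (C→A).
29 of the 35 sites match, so the percent identity is 29/35 × 100 = 82.9%.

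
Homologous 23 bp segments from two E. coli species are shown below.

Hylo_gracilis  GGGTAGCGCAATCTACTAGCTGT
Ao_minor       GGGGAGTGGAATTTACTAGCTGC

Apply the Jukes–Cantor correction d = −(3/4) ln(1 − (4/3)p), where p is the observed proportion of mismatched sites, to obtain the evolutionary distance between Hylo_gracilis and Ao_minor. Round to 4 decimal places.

0.2567

Differing sites — 4:T/G; 7:C/T; 9:C/G; 13:C/T; 23:T/C.
p = 5/23 = 0.217391.
d = −0.75 · ln(1 − (4/3)·0.217391) = −0.75 · ln(0.710145) = −0.75 · (-0.342286) = 0.2567.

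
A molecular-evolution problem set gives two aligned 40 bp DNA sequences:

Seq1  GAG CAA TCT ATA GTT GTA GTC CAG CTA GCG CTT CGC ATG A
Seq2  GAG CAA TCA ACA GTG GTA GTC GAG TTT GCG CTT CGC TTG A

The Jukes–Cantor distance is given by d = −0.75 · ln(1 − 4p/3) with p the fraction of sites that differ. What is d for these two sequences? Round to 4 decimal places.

0.1993

Mismatches occur at site 9 (T/A), site 11 (T/C), site 15 (T/G), site 22 (C/G), site 25 (C/T), site 27 (A/T), site 37 (A/T).
p = 7/40 = 0.175000.
d = −0.75 · ln(1 − (4/3)·0.175000) = −0.75 · ln(0.766667) = −0.75 · (-0.265703) = 0.1993.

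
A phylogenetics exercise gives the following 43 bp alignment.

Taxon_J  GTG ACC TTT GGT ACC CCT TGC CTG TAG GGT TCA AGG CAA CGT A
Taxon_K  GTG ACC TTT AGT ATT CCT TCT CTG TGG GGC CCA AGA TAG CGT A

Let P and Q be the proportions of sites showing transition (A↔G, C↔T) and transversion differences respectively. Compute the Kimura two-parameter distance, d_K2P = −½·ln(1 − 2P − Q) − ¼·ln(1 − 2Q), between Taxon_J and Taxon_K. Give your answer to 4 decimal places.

0.3470

Mismatches occur at site 10 (G→A, transition), site 14 (C→T, transition), site 15 (C→T, transition), site 20 (G→C, transversion), site 21 (C→T, transition), site 26 (A→G, transition), site 30 (T→C, transition), site 31 (T→C, transition), site 36 (G→A, transition), site 37 (C→T, transition), site 39 (A→G, transition).
Of the 11 differences, 10 transitions and 1 transversion over 43 sites: P = 10/43 = 0.232558, Q = 1/43 = 0.023256.
d = −0.5·ln(0.511628) − 0.25·ln(0.953488) = −0.5·(-0.670157) − 0.25·(-0.047628) = 0.3470.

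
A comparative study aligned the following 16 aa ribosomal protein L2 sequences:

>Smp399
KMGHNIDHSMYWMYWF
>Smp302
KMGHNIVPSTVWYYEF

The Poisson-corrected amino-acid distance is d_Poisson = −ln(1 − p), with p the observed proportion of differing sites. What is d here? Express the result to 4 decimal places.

The sequences differ at positions 7 (D/V), 8 (H/P), 10 (M/T), 11 (Y/V), 13 (M/Y), 15 (W/E).
p = 6/16 = 0.375000.
d = −ln(1 − 0.375000) = −ln(0.625000) = 0.4700.

0.4700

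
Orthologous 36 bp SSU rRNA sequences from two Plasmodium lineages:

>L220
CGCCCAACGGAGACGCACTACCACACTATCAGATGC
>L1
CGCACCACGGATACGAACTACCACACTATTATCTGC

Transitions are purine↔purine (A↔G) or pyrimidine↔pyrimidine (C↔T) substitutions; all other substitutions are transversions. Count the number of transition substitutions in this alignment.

1

The sequences differ at positions 4 (C/A, transversion), 6 (A/C, transversion), 12 (G/T, transversion), 16 (C/A, transversion), 30 (C/T, transition), 32 (G/T, transversion), 33 (A/C, transversion).
Of the 7 differences, 1 transition and 6 transversions, so the answer is 1.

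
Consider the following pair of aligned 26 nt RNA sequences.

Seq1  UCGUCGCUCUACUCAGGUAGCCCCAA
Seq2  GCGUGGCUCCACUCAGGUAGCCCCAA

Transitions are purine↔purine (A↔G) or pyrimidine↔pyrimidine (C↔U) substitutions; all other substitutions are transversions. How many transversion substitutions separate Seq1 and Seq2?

2

The sequences differ at positions 1 (U/G, transversion), 5 (C/G, transversion), 10 (U/C, transition).
Of the 3 differences, 1 transition and 2 transversions, so the answer is 2.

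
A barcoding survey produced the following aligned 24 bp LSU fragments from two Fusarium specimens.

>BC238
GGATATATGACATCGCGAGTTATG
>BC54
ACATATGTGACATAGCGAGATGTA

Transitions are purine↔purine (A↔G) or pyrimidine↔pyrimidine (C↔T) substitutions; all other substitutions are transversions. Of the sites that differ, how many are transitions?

The sequences differ at positions 1 (G/A, transition), 2 (G/C, transversion), 7 (A/G, transition), 14 (C/A, transversion), 20 (T/A, transversion), 22 (A/G, transition), 24 (G/A, transition).
Of the 7 differences, 4 transitions and 3 transversions, so the answer is 4.

4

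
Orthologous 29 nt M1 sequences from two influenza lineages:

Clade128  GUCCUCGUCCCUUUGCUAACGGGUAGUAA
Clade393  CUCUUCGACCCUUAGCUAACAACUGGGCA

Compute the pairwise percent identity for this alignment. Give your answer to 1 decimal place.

65.5%

The sequences differ at positions 1 (G/C), 4 (C/U), 8 (U/A), 14 (U/A), 21 (G/A), 22 (G/A), 23 (G/C), 25 (A/G), 27 (U/G), 28 (A/C).
19 of the 29 sites match, so the percent identity is 19/29 × 100 = 65.5%.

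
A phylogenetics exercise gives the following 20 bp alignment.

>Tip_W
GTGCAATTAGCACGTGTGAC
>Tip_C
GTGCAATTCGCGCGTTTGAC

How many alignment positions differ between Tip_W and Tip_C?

3

Differing sites — 9:A/C; 12:A/G; 16:G/T.
That gives 3 mismatches out of 20 aligned sites, so the Hamming distance is 3.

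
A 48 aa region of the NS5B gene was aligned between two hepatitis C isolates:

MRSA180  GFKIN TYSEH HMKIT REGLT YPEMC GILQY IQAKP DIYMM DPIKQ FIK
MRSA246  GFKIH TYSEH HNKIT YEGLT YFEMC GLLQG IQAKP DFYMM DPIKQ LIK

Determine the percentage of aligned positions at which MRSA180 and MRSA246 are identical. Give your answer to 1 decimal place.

Differing sites — 5:N/H; 12:M/N; 16:R/Y; 22:P/F; 27:I/L; 30:Y/G; 37:I/F; 46:F/L.
40 of the 48 sites match, so the percent identity is 40/48 × 100 = 83.3%.

83.3%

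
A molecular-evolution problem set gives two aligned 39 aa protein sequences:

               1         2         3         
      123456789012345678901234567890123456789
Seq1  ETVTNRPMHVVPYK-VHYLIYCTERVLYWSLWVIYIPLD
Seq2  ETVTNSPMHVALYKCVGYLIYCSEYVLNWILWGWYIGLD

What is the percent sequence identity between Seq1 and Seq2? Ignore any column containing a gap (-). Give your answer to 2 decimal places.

Excluding the 1 gap column leaves 38 comparable sites.
Differing sites — 6:R/S; 11:V/A; 12:P/L; 17:H/G; 23:T/S; 25:R/Y; 28:Y/N; 30:S/I; 33:V/G; 34:I/W; 37:P/G.
27 of the 38 comparable sites match, so the percent identity is 27/38 × 100 = 71.05%.

71.05%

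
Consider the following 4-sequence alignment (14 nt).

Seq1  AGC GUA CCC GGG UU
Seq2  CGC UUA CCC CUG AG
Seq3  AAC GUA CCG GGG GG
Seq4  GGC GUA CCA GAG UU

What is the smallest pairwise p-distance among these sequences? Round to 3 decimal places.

Pairwise Hamming distances:
  Seq1 vs Seq2: 6
  Seq1 vs Seq3: 4
  Seq1 vs Seq4: 3
  Seq2 vs Seq3: 7
  Seq2 vs Seq4: 7
  Seq3 vs Seq4: 6
The smallest is 3 mismatches, between Seq1 and Seq4; p = 3/14 = 0.214.

0.214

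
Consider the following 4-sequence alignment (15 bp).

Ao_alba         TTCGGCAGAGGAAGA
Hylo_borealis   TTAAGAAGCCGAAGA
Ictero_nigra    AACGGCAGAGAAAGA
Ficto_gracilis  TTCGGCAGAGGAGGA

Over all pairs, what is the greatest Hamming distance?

Pairwise Hamming distances:
  Ao_alba vs Hylo_borealis: 5
  Ao_alba vs Ictero_nigra: 3
  Ao_alba vs Ficto_gracilis: 1
  Hylo_borealis vs Ictero_nigra: 8
  Hylo_borealis vs Ficto_gracilis: 6
  Ictero_nigra vs Ficto_gracilis: 4
The largest is 8, between Hylo_borealis and Ictero_nigra.

8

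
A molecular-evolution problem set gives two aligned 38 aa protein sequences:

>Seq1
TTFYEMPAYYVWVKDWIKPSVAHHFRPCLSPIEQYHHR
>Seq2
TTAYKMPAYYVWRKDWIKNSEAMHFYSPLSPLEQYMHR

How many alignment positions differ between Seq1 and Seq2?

Differing sites — 3:F/A; 5:E/K; 13:V/R; 19:P/N; 21:V/E; 23:H/M; 26:R/Y; 27:P/S; 28:C/P; 32:I/L; 36:H/M.
That gives 11 mismatches out of 38 aligned sites, so the Hamming distance is 11.

11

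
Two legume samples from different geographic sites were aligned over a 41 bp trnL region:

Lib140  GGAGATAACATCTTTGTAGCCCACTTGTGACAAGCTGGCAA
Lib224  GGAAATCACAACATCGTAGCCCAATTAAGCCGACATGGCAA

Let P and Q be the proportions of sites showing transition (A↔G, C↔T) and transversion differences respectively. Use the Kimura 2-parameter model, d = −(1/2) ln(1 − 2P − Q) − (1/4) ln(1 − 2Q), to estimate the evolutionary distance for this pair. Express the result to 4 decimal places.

0.3710

The sequences differ at positions 4 (G/A, transition), 7 (A/C, transversion), 11 (T/A, transversion), 13 (T/A, transversion), 15 (T/C, transition), 24 (C/A, transversion), 27 (G/A, transition), 28 (T/A, transversion), 30 (A/C, transversion), 32 (A/G, transition), 34 (G/C, transversion), 35 (C/A, transversion).
Of the 12 differences, 4 transitions and 8 transversions over 41 sites: P = 4/41 = 0.097561, Q = 8/41 = 0.195122.
d = −0.5·ln(0.609756) − 0.25·ln(0.609756) = −0.5·(-0.494696) − 0.25·(-0.494696) = 0.3710.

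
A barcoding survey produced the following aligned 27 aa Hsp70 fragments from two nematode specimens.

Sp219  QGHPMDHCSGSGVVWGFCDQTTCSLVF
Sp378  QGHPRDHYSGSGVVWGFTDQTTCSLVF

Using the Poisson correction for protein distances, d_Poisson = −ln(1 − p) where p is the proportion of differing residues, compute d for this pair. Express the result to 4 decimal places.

0.1178

Mismatches occur at site 5 (M→R), site 8 (C→Y), site 18 (C→T).
p = 3/27 = 0.111111.
d = −ln(1 − 0.111111) = −ln(0.888889) = 0.1178.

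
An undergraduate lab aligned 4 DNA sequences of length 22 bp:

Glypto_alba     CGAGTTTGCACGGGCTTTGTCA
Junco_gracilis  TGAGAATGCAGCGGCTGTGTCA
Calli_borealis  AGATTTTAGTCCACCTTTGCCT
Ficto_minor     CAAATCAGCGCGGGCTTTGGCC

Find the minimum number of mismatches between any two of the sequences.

Pairwise Hamming distances:
  Glypto_alba vs Junco_gracilis: 6
  Glypto_alba vs Calli_borealis: 10
  Glypto_alba vs Ficto_minor: 7
  Junco_gracilis vs Calli_borealis: 13
  Junco_gracilis vs Ficto_minor: 12
  Calli_borealis vs Ficto_minor: 13
The smallest is 6, between Glypto_alba and Junco_gracilis.

6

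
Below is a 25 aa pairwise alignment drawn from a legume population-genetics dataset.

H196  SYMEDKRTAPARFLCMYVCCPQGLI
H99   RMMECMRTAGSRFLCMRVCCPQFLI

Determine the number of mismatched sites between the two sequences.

Differing sites — 1:S/R; 2:Y/M; 5:D/C; 6:K/M; 10:P/G; 11:A/S; 17:Y/R; 23:G/F.
That gives 8 mismatches out of 25 aligned sites, so the Hamming distance is 8.

8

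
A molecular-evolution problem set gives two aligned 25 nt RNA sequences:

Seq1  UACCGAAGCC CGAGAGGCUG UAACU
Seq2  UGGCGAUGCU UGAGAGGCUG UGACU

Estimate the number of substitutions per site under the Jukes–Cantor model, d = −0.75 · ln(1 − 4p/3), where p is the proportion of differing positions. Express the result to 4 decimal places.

Mismatches occur at site 2 (A/G), site 3 (C/G), site 7 (A/U), site 10 (C/U), site 11 (C/U), site 22 (A/G).
p = 6/25 = 0.240000.
d = −0.75 · ln(1 − (4/3)·0.240000) = −0.75 · ln(0.680000) = −0.75 · (-0.385662) = 0.2892.

0.2892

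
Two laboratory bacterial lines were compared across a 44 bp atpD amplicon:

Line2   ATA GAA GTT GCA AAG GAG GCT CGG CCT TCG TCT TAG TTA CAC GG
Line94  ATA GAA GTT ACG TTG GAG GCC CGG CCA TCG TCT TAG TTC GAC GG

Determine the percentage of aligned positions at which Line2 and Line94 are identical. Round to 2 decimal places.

Differing sites — 10:G/A; 12:A/G; 13:A/T; 14:A/T; 21:T/C; 27:T/A; 39:A/C; 40:C/G.
36 of the 44 sites match, so the percent identity is 36/44 × 100 = 81.82%.

81.82%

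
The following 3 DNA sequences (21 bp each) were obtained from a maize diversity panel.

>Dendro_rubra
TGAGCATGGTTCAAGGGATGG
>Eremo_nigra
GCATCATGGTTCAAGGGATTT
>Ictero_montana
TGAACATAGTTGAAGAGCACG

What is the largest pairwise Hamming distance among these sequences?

10

Pairwise Hamming distances:
  Dendro_rubra vs Eremo_nigra: 5
  Dendro_rubra vs Ictero_montana: 7
  Eremo_nigra vs Ictero_montana: 10
The largest is 10, between Eremo_nigra and Ictero_montana.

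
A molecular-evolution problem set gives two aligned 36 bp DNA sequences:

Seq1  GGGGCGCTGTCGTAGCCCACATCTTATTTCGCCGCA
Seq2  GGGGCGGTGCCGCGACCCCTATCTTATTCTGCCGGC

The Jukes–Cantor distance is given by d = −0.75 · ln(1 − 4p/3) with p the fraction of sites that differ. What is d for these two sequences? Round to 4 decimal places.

Mismatches occur at site 7 (C→G), site 10 (T→C), site 13 (T→C), site 14 (A→G), site 15 (G→A), site 19 (A→C), site 20 (C→T), site 29 (T→C), site 30 (C→T), site 35 (C→G), site 36 (A→C).
p = 11/36 = 0.305556.
d = −0.75 · ln(1 − (4/3)·0.305556) = −0.75 · ln(0.592592) = −0.75 · (-0.523249) = 0.3924.

0.3924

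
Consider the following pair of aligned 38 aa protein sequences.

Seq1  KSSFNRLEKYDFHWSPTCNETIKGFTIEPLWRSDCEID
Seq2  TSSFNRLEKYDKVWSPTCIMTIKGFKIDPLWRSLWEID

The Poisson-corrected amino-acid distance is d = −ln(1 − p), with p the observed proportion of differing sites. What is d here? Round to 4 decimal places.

0.2703

Mismatches occur at site 1 (K→T), site 12 (F→K), site 13 (H→V), site 19 (N→I), site 20 (E→M), site 26 (T→K), site 28 (E→D), site 34 (D→L), site 35 (C→W).
p = 9/38 = 0.236842.
d = −ln(1 − 0.236842) = −ln(0.763158) = 0.2703.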